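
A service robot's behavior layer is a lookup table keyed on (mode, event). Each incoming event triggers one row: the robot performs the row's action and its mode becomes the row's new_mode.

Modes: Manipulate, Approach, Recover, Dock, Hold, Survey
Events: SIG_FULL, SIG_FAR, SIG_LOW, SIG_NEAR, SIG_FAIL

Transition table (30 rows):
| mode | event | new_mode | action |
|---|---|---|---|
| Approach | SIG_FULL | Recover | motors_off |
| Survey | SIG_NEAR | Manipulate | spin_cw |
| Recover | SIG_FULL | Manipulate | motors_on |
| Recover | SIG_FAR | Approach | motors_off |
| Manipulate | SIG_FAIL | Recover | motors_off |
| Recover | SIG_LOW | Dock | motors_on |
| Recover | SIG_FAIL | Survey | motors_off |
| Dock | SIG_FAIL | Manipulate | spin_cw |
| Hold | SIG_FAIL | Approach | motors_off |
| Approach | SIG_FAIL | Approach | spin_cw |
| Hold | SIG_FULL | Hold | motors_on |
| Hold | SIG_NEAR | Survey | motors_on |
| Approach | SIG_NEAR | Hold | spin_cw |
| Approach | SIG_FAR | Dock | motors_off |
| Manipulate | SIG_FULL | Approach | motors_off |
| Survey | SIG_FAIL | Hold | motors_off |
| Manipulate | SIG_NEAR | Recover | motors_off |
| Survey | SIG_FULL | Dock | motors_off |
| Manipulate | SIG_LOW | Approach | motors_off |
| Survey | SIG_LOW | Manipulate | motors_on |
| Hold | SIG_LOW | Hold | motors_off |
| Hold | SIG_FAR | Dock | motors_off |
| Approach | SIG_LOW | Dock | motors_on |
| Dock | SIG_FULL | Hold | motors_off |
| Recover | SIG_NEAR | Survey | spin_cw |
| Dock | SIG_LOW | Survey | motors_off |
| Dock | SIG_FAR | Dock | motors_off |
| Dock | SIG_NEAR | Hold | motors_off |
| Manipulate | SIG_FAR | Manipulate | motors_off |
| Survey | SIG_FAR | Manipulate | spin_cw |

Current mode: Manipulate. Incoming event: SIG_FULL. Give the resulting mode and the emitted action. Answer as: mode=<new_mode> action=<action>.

mode=Approach action=motors_off

current mode = Manipulate; filter table to that mode:
  (Manipulate, SIG_FAIL) → (Recover, motors_off)
  (Manipulate, SIG_FULL) → (Approach, motors_off)  ← event matches
  (Manipulate, SIG_NEAR) → (Recover, motors_off)
  (Manipulate, SIG_LOW) → (Approach, motors_off)
  (Manipulate, SIG_FAR) → (Manipulate, motors_off)
event = SIG_FULL selects (Approach, motors_off)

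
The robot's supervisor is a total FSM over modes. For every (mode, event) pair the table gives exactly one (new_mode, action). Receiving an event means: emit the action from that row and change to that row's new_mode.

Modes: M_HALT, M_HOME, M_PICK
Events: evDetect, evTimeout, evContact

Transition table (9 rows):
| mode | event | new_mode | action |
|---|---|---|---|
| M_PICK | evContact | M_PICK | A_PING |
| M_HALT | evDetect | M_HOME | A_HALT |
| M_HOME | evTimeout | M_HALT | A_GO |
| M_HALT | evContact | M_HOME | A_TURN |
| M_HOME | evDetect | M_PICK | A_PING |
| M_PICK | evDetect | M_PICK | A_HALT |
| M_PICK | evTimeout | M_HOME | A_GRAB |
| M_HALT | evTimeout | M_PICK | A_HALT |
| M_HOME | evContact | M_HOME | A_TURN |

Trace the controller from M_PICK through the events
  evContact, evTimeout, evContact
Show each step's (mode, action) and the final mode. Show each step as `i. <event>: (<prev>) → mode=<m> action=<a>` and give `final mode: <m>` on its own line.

final mode: M_HOME

1. evContact: (M_PICK) → mode=M_PICK action=A_PING
2. evTimeout: (M_PICK) → mode=M_HOME action=A_GRAB
3. evContact: (M_HOME) → mode=M_HOME action=A_TURN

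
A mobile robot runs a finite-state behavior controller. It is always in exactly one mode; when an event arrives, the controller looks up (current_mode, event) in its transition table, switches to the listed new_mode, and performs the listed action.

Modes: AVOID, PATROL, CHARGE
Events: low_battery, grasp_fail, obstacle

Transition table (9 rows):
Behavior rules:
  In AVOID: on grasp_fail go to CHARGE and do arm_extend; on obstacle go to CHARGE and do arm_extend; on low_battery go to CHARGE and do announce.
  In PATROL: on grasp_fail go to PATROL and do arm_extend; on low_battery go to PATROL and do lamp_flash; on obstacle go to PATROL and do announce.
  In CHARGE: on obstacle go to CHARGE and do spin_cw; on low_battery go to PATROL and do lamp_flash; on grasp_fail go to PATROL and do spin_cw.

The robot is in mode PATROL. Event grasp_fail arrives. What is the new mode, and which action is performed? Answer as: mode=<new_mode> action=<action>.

mode=PATROL action=arm_extend

current mode = PATROL; filter table to that mode:
  (PATROL, grasp_fail) → (PATROL, arm_extend)  ← event matches
  (PATROL, low_battery) → (PATROL, lamp_flash)
  (PATROL, obstacle) → (PATROL, announce)
event = grasp_fail selects (PATROL, arm_extend)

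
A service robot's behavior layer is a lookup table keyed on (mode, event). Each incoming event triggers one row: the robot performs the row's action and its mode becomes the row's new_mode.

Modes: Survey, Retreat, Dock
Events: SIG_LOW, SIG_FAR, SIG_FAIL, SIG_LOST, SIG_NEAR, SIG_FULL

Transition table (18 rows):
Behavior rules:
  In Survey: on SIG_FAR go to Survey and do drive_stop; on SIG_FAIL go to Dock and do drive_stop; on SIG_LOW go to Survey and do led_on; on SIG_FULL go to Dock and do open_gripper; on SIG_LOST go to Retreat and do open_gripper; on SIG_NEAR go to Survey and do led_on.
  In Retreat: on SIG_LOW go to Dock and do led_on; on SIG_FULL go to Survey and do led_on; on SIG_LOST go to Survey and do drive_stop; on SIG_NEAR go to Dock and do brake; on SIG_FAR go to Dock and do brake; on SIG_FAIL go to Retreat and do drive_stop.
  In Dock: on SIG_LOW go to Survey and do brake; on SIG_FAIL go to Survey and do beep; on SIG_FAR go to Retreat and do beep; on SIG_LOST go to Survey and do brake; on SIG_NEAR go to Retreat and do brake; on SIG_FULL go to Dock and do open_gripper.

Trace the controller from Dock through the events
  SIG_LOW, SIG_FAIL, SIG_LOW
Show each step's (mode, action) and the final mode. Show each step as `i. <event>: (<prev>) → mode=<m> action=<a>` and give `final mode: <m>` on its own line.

1. SIG_LOW: (Dock) → mode=Survey action=brake
2. SIG_FAIL: (Survey) → mode=Dock action=drive_stop
3. SIG_LOW: (Dock) → mode=Survey action=brake

final mode: Survey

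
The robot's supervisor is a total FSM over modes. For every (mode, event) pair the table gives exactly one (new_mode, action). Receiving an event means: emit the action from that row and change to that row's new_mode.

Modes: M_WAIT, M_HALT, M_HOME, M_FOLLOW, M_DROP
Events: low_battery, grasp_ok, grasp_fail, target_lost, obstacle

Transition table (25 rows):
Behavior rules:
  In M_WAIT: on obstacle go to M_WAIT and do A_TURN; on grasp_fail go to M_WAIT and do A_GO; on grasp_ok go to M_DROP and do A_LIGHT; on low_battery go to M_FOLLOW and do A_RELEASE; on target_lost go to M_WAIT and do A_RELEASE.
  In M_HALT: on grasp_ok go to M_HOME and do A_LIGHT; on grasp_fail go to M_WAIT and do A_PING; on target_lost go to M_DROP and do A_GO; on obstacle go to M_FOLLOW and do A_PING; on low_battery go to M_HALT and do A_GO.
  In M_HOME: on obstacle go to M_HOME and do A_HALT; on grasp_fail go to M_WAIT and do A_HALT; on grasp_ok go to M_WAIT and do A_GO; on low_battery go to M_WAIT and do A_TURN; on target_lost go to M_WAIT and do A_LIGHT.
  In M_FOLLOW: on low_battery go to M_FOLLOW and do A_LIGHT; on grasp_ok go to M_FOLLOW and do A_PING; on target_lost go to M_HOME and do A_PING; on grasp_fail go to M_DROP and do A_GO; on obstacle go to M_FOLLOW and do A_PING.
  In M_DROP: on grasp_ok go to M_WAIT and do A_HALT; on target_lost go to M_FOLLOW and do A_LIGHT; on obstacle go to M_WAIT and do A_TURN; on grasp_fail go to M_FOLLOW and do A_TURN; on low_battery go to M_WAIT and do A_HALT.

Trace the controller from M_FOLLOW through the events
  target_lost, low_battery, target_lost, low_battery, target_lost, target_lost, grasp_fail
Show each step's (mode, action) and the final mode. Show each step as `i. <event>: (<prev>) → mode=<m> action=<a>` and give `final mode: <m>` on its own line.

final mode: M_WAIT

1. target_lost: (M_FOLLOW) → mode=M_HOME action=A_PING
2. low_battery: (M_HOME) → mode=M_WAIT action=A_TURN
3. target_lost: (M_WAIT) → mode=M_WAIT action=A_RELEASE
4. low_battery: (M_WAIT) → mode=M_FOLLOW action=A_RELEASE
5. target_lost: (M_FOLLOW) → mode=M_HOME action=A_PING
6. target_lost: (M_HOME) → mode=M_WAIT action=A_LIGHT
7. grasp_fail: (M_WAIT) → mode=M_WAIT action=A_GO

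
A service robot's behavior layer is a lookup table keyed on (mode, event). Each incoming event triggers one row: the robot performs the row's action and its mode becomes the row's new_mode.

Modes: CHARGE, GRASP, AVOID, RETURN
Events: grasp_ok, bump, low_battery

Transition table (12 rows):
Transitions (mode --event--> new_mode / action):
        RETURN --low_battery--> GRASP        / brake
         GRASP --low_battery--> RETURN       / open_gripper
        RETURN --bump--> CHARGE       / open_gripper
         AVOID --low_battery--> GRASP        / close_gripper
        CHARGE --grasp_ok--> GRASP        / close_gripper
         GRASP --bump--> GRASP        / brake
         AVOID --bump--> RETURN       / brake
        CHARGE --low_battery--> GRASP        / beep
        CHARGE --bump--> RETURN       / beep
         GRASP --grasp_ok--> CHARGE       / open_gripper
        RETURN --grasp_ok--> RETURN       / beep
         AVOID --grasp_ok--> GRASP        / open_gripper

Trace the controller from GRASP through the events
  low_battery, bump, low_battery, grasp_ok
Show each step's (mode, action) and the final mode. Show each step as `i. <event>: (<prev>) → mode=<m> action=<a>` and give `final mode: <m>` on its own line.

1. low_battery: (GRASP) → mode=RETURN action=open_gripper
2. bump: (RETURN) → mode=CHARGE action=open_gripper
3. low_battery: (CHARGE) → mode=GRASP action=beep
4. grasp_ok: (GRASP) → mode=CHARGE action=open_gripper

final mode: CHARGE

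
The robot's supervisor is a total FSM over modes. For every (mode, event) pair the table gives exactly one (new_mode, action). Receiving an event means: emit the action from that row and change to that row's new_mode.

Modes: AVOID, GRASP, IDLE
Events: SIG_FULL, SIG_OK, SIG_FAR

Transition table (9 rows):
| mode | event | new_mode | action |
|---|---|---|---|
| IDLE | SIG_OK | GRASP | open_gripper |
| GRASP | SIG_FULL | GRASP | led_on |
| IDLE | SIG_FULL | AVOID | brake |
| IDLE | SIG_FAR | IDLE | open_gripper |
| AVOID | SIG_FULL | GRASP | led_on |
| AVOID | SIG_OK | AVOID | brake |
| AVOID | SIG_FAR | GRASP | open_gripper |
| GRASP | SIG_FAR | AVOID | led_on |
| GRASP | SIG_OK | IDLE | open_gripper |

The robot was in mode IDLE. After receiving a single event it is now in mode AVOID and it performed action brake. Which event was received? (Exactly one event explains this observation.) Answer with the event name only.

try SIG_FULL: (IDLE, SIG_FULL) → (AVOID, brake)  ← matches
try SIG_OK: (IDLE, SIG_OK) → (GRASP, open_gripper)
try SIG_FAR: (IDLE, SIG_FAR) → (IDLE, open_gripper)

SIG_FULL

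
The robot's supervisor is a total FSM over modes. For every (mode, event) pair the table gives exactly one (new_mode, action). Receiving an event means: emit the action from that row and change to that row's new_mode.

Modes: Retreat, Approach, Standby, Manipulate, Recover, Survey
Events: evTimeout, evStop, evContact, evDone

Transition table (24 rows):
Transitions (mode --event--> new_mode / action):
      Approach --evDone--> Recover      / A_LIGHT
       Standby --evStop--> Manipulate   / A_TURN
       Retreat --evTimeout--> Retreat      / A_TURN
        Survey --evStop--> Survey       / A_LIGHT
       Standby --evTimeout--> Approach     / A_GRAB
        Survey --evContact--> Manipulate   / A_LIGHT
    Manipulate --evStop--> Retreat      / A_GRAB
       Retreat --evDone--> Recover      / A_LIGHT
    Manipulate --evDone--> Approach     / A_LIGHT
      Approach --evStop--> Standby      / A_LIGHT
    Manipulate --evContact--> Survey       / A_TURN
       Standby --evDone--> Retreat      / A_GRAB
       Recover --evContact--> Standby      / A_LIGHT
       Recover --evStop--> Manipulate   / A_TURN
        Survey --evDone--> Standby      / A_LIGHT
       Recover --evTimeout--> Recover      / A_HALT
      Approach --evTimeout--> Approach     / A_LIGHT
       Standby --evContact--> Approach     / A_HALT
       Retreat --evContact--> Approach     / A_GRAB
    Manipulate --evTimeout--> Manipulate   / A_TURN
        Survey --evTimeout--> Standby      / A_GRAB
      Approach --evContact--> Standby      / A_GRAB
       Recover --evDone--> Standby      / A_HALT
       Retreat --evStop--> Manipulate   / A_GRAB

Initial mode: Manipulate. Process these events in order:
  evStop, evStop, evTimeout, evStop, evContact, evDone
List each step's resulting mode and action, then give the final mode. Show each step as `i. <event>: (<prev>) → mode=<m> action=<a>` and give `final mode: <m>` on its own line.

1. evStop: (Manipulate) → mode=Retreat action=A_GRAB
2. evStop: (Retreat) → mode=Manipulate action=A_GRAB
3. evTimeout: (Manipulate) → mode=Manipulate action=A_TURN
4. evStop: (Manipulate) → mode=Retreat action=A_GRAB
5. evContact: (Retreat) → mode=Approach action=A_GRAB
6. evDone: (Approach) → mode=Recover action=A_LIGHT

final mode: Recover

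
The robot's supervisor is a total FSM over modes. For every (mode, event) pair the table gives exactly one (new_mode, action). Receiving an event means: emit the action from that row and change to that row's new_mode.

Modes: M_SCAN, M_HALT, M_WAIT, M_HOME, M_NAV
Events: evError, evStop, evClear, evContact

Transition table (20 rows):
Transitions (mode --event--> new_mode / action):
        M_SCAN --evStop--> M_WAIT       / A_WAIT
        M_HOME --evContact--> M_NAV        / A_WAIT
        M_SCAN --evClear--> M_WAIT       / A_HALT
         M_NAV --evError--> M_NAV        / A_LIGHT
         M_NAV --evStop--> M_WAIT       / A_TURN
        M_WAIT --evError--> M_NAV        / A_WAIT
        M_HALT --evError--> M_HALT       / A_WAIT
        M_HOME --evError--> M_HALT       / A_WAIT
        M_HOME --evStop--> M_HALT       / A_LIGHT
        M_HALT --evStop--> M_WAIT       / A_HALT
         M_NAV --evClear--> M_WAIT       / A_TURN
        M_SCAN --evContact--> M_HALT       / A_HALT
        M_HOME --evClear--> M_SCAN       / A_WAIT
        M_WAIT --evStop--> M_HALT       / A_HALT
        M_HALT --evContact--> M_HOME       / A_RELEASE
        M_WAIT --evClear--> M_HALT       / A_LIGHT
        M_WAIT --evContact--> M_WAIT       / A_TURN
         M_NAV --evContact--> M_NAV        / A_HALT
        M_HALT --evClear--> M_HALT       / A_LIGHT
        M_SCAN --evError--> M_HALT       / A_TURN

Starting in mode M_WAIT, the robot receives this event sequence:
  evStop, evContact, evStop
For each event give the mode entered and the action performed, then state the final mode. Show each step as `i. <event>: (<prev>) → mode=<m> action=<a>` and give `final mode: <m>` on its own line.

1. evStop: (M_WAIT) → mode=M_HALT action=A_HALT
2. evContact: (M_HALT) → mode=M_HOME action=A_RELEASE
3. evStop: (M_HOME) → mode=M_HALT action=A_LIGHT

final mode: M_HALT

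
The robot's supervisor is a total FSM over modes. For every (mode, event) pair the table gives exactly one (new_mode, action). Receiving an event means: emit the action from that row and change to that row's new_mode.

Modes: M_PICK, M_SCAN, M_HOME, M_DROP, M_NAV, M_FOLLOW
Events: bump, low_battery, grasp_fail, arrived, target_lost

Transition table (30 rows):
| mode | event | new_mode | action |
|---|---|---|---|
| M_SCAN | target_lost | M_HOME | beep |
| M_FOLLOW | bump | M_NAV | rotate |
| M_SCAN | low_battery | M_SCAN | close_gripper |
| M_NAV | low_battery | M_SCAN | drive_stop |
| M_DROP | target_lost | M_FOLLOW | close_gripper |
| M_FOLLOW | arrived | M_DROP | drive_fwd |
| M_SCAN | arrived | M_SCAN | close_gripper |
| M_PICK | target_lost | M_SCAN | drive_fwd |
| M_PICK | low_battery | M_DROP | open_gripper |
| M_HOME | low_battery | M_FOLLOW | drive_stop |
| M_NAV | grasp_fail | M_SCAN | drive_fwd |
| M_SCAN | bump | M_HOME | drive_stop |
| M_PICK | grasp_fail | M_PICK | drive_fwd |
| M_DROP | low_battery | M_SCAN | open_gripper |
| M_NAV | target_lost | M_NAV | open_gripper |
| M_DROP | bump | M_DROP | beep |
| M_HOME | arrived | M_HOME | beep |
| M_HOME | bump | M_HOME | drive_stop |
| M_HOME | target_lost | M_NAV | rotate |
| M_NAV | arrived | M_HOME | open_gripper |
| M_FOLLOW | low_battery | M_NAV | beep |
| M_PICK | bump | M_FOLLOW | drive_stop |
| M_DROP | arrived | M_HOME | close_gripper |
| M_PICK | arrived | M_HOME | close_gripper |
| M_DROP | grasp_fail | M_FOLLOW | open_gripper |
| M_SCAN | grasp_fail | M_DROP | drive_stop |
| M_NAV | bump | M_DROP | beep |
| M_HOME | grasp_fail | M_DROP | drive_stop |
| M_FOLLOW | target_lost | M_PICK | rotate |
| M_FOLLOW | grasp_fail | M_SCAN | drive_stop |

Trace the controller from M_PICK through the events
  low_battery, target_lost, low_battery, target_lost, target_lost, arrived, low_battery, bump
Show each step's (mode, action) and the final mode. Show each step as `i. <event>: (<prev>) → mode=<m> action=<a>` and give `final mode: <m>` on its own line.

1. low_battery: (M_PICK) → mode=M_DROP action=open_gripper
2. target_lost: (M_DROP) → mode=M_FOLLOW action=close_gripper
3. low_battery: (M_FOLLOW) → mode=M_NAV action=beep
4. target_lost: (M_NAV) → mode=M_NAV action=open_gripper
5. target_lost: (M_NAV) → mode=M_NAV action=open_gripper
6. arrived: (M_NAV) → mode=M_HOME action=open_gripper
7. low_battery: (M_HOME) → mode=M_FOLLOW action=drive_stop
8. bump: (M_FOLLOW) → mode=M_NAV action=rotate

final mode: M_NAV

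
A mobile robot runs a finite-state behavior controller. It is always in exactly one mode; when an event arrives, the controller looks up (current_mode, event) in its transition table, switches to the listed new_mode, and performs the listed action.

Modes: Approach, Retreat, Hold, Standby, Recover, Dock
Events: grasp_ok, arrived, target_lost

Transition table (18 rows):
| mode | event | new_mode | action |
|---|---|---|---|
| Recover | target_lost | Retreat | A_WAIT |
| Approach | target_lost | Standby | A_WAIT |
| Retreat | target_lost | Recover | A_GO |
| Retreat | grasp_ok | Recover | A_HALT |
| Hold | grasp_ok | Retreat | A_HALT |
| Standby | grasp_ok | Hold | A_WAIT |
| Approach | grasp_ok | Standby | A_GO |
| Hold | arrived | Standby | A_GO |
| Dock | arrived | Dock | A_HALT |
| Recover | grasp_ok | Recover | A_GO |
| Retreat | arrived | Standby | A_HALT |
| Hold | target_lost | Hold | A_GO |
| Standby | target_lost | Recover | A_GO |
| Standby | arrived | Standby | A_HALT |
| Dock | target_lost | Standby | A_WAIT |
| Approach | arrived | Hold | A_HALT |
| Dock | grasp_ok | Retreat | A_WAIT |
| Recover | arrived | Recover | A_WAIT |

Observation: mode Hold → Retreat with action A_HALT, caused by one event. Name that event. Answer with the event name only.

grasp_ok

try grasp_ok: (Hold, grasp_ok) → (Retreat, A_HALT)  ← matches
try arrived: (Hold, arrived) → (Standby, A_GO)
try target_lost: (Hold, target_lost) → (Hold, A_GO)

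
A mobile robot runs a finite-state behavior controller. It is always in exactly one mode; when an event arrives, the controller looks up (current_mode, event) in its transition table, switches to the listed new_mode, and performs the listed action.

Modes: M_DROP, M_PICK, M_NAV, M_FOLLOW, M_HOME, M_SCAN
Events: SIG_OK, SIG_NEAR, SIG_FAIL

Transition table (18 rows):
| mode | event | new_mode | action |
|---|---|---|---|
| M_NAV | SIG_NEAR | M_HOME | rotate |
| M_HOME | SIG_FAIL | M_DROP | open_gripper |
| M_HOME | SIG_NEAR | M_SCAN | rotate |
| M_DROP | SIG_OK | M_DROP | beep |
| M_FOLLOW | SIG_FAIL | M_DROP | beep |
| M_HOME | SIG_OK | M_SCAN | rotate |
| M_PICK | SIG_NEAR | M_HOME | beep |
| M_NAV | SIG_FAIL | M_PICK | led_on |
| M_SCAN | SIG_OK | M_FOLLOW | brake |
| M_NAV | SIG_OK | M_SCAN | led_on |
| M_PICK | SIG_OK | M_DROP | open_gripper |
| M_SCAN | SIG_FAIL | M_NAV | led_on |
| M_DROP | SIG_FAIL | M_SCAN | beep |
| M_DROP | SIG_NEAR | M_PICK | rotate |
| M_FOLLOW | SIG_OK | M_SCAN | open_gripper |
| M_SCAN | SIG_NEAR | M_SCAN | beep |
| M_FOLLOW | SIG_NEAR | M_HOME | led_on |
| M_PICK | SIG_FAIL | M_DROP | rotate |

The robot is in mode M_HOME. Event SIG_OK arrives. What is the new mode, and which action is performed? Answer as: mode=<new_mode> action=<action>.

mode=M_SCAN action=rotate

current mode = M_HOME; filter table to that mode:
  (M_HOME, SIG_FAIL) → (M_DROP, open_gripper)
  (M_HOME, SIG_NEAR) → (M_SCAN, rotate)
  (M_HOME, SIG_OK) → (M_SCAN, rotate)  ← event matches
event = SIG_OK selects (M_SCAN, rotate)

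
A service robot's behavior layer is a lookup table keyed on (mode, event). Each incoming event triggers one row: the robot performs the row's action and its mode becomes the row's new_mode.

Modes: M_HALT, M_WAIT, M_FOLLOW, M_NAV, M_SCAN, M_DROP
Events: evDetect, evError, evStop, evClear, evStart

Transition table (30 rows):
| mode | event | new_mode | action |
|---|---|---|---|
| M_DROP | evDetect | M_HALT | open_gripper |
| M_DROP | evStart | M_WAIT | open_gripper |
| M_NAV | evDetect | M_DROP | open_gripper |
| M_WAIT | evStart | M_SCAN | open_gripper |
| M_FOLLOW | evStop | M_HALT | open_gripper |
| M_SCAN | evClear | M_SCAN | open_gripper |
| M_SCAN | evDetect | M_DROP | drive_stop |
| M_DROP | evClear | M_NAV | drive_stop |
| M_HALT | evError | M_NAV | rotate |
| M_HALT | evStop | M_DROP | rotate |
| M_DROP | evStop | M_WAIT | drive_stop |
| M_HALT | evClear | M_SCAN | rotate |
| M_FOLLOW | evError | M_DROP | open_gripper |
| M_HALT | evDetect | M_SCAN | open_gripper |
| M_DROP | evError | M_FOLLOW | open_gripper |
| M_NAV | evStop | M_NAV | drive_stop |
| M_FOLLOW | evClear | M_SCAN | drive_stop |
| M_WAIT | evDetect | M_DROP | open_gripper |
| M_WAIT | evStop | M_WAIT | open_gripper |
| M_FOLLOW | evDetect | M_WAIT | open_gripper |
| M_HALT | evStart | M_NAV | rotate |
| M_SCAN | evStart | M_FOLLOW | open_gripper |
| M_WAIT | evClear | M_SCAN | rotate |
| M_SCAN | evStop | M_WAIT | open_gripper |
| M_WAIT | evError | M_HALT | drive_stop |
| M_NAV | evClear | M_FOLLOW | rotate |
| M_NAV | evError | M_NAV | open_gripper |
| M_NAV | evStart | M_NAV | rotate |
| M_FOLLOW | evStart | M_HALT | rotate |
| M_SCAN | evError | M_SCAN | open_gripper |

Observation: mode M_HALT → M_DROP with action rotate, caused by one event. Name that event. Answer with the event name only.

try evDetect: (M_HALT, evDetect) → (M_SCAN, open_gripper)
try evError: (M_HALT, evError) → (M_NAV, rotate)
try evStop: (M_HALT, evStop) → (M_DROP, rotate)  ← matches
try evClear: (M_HALT, evClear) → (M_SCAN, rotate)
try evStart: (M_HALT, evStart) → (M_NAV, rotate)

evStop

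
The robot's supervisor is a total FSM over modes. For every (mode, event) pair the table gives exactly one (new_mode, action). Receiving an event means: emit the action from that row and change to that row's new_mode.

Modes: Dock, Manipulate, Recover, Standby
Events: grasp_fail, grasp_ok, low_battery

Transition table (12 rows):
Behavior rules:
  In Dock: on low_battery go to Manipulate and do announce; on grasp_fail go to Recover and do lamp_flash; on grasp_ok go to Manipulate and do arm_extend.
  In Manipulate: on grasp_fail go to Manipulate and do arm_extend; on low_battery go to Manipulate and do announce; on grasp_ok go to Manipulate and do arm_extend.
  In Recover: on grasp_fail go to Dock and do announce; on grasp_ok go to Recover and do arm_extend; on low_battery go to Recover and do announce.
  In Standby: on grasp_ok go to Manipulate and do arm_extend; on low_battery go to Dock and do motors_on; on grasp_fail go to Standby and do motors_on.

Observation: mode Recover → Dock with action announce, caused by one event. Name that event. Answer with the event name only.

try grasp_fail: (Recover, grasp_fail) → (Dock, announce)  ← matches
try grasp_ok: (Recover, grasp_ok) → (Recover, arm_extend)
try low_battery: (Recover, low_battery) → (Recover, announce)

grasp_fail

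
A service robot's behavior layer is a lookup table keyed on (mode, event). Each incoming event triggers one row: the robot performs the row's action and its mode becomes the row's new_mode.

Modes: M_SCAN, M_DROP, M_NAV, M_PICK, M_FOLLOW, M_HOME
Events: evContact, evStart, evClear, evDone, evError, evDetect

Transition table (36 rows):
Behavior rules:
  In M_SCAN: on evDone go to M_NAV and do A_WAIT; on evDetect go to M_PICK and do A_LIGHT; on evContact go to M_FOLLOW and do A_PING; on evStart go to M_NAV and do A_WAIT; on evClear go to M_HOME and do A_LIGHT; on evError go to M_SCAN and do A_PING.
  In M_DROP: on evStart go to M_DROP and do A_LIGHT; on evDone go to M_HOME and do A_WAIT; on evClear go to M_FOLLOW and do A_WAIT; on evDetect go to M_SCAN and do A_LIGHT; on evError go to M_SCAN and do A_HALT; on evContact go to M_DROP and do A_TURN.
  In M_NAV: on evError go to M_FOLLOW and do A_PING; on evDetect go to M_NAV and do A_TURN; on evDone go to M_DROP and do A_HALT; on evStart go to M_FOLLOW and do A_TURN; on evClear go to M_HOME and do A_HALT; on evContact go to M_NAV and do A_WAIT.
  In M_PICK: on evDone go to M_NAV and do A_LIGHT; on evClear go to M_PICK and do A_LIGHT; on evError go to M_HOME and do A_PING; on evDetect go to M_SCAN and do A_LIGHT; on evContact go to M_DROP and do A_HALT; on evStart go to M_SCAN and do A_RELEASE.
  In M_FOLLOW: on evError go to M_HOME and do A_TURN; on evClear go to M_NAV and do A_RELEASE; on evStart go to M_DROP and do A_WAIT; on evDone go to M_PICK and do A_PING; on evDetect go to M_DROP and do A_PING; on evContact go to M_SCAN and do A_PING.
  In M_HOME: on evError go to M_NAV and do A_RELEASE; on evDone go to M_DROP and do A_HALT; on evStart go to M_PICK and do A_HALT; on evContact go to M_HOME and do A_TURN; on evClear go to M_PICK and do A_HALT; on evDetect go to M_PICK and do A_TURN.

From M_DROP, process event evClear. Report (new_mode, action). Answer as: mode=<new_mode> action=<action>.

current mode = M_DROP; filter table to that mode:
  (M_DROP, evStart) → (M_DROP, A_LIGHT)
  (M_DROP, evDone) → (M_HOME, A_WAIT)
  (M_DROP, evClear) → (M_FOLLOW, A_WAIT)  ← event matches
  (M_DROP, evDetect) → (M_SCAN, A_LIGHT)
  (M_DROP, evError) → (M_SCAN, A_HALT)
  (M_DROP, evContact) → (M_DROP, A_TURN)
event = evClear selects (M_FOLLOW, A_WAIT)

mode=M_FOLLOW action=A_WAIT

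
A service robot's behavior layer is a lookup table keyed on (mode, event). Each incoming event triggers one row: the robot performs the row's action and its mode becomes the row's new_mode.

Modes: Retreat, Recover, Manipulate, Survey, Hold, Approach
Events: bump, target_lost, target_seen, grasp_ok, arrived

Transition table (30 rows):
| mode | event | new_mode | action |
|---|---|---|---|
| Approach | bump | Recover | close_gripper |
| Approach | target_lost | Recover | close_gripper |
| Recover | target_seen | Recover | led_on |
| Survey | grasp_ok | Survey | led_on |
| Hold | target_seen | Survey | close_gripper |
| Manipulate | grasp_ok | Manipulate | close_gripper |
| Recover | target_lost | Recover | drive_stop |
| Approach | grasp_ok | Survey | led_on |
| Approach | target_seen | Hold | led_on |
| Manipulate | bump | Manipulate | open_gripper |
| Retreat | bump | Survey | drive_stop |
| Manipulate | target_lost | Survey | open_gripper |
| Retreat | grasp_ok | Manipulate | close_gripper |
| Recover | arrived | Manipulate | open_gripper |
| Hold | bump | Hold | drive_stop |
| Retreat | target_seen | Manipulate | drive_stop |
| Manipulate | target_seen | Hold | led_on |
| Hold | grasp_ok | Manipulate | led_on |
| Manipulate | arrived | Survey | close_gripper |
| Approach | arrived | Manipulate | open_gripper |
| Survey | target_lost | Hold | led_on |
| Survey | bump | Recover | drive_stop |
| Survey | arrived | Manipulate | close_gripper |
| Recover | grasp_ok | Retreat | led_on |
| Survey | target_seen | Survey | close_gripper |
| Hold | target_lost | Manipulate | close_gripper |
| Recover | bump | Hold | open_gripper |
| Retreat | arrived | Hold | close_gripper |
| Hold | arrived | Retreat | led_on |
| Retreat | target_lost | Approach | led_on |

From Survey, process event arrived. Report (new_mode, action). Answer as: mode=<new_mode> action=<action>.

current mode = Survey; filter table to that mode:
  (Survey, grasp_ok) → (Survey, led_on)
  (Survey, target_lost) → (Hold, led_on)
  (Survey, bump) → (Recover, drive_stop)
  (Survey, arrived) → (Manipulate, close_gripper)  ← event matches
  (Survey, target_seen) → (Survey, close_gripper)
event = arrived selects (Manipulate, close_gripper)

mode=Manipulate action=close_gripper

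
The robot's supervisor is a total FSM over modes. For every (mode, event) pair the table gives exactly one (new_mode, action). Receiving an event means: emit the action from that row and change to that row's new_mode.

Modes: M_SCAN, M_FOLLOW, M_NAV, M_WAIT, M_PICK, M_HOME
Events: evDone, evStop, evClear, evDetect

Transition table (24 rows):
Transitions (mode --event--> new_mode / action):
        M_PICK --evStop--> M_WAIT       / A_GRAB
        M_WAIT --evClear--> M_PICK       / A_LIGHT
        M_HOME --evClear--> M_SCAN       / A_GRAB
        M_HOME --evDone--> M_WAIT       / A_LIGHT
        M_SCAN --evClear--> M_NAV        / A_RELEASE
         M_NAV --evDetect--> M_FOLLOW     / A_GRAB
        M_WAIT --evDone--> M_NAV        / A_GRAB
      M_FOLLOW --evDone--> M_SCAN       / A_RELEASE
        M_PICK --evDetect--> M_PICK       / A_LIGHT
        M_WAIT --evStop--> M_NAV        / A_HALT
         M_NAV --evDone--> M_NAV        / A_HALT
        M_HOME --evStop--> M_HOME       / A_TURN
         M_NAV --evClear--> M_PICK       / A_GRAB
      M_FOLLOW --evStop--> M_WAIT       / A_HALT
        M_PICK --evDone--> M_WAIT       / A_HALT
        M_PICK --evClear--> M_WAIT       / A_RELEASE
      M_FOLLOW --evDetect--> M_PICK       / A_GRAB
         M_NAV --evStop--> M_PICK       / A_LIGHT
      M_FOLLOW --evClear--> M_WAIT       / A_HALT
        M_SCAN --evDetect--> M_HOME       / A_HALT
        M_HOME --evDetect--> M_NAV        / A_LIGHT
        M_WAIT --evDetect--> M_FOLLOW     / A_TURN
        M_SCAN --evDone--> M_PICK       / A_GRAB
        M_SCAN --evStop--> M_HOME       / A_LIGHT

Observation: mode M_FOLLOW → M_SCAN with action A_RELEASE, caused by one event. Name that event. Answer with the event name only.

try evDone: (M_FOLLOW, evDone) → (M_SCAN, A_RELEASE)  ← matches
try evStop: (M_FOLLOW, evStop) → (M_WAIT, A_HALT)
try evClear: (M_FOLLOW, evClear) → (M_WAIT, A_HALT)
try evDetect: (M_FOLLOW, evDetect) → (M_PICK, A_GRAB)

evDone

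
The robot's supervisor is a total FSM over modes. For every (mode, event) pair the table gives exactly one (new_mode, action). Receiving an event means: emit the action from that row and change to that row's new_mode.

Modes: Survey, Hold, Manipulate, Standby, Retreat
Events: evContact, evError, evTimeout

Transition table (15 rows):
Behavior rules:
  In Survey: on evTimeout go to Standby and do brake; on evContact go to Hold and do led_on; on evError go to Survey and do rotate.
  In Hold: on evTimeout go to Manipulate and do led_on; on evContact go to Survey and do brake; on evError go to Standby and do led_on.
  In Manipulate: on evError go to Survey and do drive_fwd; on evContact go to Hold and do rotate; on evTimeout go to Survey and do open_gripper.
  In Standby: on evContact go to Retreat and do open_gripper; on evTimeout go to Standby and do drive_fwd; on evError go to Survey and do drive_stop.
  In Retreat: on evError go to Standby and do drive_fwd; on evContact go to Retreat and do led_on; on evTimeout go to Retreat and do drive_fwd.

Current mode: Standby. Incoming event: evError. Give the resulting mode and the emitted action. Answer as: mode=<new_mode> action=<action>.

mode=Survey action=drive_stop

current mode = Standby; filter table to that mode:
  (Standby, evContact) → (Retreat, open_gripper)
  (Standby, evTimeout) → (Standby, drive_fwd)
  (Standby, evError) → (Survey, drive_stop)  ← event matches
event = evError selects (Survey, drive_stop)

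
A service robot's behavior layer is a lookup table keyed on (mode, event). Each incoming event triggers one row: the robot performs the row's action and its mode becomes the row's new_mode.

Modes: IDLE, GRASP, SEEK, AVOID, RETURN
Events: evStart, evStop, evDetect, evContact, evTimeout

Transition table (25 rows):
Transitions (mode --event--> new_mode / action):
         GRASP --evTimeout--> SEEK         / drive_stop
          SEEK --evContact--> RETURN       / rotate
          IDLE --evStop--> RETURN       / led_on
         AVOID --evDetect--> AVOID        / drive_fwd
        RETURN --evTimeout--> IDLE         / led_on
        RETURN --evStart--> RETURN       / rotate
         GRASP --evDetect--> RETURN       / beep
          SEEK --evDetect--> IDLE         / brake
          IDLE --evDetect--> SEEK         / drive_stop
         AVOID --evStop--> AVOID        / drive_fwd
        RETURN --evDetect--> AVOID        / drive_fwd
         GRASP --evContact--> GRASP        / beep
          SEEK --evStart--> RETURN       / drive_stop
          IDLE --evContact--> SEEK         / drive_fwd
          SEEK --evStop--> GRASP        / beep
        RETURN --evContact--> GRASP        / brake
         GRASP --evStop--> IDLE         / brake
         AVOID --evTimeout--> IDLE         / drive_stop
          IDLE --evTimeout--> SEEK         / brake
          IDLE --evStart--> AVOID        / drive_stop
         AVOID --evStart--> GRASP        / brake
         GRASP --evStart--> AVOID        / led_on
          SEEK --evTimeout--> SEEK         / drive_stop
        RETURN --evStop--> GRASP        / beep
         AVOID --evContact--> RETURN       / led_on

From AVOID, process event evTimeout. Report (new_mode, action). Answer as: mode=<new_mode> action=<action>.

mode=IDLE action=drive_stop

current mode = AVOID; filter table to that mode:
  (AVOID, evDetect) → (AVOID, drive_fwd)
  (AVOID, evStop) → (AVOID, drive_fwd)
  (AVOID, evTimeout) → (IDLE, drive_stop)  ← event matches
  (AVOID, evStart) → (GRASP, brake)
  (AVOID, evContact) → (RETURN, led_on)
event = evTimeout selects (IDLE, drive_stop)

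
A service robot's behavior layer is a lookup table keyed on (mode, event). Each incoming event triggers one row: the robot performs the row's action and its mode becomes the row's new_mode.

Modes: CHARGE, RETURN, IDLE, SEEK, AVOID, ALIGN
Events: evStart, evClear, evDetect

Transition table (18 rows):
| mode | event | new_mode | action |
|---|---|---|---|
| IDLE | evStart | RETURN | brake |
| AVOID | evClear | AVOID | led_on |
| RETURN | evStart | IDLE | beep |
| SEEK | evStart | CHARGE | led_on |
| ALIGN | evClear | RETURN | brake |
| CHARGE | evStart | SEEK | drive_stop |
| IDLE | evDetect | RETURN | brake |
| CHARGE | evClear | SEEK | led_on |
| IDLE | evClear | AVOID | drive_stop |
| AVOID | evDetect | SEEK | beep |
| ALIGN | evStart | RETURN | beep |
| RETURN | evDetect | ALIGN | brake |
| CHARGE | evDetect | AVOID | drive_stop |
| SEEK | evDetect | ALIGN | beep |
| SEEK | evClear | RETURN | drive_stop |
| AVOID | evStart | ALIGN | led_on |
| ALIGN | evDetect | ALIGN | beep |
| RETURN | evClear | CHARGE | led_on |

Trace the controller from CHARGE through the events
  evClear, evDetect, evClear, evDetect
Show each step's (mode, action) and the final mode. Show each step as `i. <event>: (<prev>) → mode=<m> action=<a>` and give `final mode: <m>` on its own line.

final mode: ALIGN

1. evClear: (CHARGE) → mode=SEEK action=led_on
2. evDetect: (SEEK) → mode=ALIGN action=beep
3. evClear: (ALIGN) → mode=RETURN action=brake
4. evDetect: (RETURN) → mode=ALIGN action=brake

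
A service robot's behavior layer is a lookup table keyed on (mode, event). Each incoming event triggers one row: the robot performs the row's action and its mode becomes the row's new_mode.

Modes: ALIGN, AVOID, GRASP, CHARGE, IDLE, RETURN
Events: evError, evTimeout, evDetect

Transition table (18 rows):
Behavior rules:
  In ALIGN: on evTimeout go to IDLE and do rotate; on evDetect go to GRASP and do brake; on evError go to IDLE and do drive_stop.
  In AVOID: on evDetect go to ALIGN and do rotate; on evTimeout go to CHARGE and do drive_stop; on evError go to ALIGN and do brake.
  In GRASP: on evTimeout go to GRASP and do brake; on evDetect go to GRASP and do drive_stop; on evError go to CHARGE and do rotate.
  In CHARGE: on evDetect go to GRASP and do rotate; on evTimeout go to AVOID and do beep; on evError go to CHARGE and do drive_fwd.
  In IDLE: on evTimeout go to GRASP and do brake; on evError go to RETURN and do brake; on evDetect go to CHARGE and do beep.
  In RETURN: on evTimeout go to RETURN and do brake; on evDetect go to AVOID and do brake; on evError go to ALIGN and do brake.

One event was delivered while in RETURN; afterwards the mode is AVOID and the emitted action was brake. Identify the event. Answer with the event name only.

evDetect

try evError: (RETURN, evError) → (ALIGN, brake)
try evTimeout: (RETURN, evTimeout) → (RETURN, brake)
try evDetect: (RETURN, evDetect) → (AVOID, brake)  ← matches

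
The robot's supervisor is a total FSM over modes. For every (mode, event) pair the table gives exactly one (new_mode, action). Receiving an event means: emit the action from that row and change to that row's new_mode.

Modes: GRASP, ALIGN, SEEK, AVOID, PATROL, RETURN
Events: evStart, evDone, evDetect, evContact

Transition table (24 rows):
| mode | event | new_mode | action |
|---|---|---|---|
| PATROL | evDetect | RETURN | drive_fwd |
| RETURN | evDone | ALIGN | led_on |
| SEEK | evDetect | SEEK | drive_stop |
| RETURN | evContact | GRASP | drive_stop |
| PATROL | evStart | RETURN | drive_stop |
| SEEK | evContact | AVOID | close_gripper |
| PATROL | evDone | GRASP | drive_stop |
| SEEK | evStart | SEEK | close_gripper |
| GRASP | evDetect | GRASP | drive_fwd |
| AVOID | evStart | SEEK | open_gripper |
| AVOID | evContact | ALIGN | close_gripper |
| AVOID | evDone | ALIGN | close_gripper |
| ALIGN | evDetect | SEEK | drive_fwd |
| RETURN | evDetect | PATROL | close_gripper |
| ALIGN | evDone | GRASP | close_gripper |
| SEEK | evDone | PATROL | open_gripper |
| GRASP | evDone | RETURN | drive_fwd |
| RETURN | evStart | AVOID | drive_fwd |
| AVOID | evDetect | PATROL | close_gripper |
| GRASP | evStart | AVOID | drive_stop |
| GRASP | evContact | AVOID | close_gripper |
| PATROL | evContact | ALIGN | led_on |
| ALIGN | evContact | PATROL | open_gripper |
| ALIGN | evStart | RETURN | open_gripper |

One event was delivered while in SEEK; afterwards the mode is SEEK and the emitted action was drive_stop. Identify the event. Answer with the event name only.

try evStart: (SEEK, evStart) → (SEEK, close_gripper)
try evDone: (SEEK, evDone) → (PATROL, open_gripper)
try evDetect: (SEEK, evDetect) → (SEEK, drive_stop)  ← matches
try evContact: (SEEK, evContact) → (AVOID, close_gripper)

evDetect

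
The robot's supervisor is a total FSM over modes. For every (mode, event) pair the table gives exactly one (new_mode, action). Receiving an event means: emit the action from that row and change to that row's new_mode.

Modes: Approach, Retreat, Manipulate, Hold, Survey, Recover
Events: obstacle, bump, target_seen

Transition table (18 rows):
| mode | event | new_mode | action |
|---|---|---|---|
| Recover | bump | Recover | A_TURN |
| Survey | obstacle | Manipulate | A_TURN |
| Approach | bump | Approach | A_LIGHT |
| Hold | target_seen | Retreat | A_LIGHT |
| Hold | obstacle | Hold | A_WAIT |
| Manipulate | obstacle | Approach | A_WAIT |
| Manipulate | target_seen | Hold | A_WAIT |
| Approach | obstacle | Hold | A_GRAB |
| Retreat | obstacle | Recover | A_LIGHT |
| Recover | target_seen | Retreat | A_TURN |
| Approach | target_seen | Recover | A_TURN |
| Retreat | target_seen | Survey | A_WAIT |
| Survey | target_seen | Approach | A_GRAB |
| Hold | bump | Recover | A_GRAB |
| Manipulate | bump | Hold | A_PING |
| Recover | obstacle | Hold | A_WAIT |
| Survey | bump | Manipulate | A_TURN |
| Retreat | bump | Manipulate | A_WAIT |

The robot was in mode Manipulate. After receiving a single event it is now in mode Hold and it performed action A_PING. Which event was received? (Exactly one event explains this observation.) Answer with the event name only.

bump

try obstacle: (Manipulate, obstacle) → (Approach, A_WAIT)
try bump: (Manipulate, bump) → (Hold, A_PING)  ← matches
try target_seen: (Manipulate, target_seen) → (Hold, A_WAIT)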